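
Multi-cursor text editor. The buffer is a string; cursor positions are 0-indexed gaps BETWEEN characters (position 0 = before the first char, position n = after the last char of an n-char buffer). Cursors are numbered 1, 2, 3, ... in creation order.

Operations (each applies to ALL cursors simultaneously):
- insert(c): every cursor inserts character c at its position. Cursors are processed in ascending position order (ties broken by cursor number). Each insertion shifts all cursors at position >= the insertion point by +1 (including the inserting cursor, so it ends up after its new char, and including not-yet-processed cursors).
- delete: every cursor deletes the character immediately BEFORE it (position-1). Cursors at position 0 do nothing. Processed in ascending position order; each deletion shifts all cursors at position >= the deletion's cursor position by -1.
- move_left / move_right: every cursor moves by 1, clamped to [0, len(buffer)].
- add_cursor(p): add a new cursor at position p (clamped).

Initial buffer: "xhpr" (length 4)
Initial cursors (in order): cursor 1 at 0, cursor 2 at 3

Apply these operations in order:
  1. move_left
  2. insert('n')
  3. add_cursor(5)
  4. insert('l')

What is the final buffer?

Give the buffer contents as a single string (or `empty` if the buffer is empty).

Answer: nlxhnlplr

Derivation:
After op 1 (move_left): buffer="xhpr" (len 4), cursors c1@0 c2@2, authorship ....
After op 2 (insert('n')): buffer="nxhnpr" (len 6), cursors c1@1 c2@4, authorship 1..2..
After op 3 (add_cursor(5)): buffer="nxhnpr" (len 6), cursors c1@1 c2@4 c3@5, authorship 1..2..
After op 4 (insert('l')): buffer="nlxhnlplr" (len 9), cursors c1@2 c2@6 c3@8, authorship 11..22.3.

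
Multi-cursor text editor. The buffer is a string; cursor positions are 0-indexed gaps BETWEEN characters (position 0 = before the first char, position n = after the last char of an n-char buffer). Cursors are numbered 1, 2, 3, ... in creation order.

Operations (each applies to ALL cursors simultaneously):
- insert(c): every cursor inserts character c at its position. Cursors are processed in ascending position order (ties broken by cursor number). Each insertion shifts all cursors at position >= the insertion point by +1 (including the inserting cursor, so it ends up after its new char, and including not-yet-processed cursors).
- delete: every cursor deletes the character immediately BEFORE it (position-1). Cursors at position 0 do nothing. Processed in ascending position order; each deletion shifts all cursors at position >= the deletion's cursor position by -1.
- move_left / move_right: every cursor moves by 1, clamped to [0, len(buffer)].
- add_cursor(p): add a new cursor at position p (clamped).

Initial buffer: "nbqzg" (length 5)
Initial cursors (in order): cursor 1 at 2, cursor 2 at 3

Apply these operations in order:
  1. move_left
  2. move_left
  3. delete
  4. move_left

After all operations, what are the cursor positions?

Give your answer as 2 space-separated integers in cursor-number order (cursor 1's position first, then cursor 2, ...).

Answer: 0 0

Derivation:
After op 1 (move_left): buffer="nbqzg" (len 5), cursors c1@1 c2@2, authorship .....
After op 2 (move_left): buffer="nbqzg" (len 5), cursors c1@0 c2@1, authorship .....
After op 3 (delete): buffer="bqzg" (len 4), cursors c1@0 c2@0, authorship ....
After op 4 (move_left): buffer="bqzg" (len 4), cursors c1@0 c2@0, authorship ....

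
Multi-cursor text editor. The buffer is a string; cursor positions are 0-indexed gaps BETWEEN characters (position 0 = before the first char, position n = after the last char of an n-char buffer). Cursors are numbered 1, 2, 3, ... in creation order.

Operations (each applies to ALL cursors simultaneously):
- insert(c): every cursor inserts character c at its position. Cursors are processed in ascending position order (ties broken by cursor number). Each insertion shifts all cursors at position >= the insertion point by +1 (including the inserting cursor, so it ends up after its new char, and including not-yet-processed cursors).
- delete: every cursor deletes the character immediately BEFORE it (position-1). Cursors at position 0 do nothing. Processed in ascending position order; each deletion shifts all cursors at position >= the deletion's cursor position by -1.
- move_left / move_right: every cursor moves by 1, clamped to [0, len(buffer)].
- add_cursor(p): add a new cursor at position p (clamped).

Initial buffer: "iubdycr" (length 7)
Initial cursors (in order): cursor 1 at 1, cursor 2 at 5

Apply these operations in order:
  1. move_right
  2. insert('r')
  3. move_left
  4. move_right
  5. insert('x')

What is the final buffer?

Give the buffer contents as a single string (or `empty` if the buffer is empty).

Answer: iurxbdycrxr

Derivation:
After op 1 (move_right): buffer="iubdycr" (len 7), cursors c1@2 c2@6, authorship .......
After op 2 (insert('r')): buffer="iurbdycrr" (len 9), cursors c1@3 c2@8, authorship ..1....2.
After op 3 (move_left): buffer="iurbdycrr" (len 9), cursors c1@2 c2@7, authorship ..1....2.
After op 4 (move_right): buffer="iurbdycrr" (len 9), cursors c1@3 c2@8, authorship ..1....2.
After op 5 (insert('x')): buffer="iurxbdycrxr" (len 11), cursors c1@4 c2@10, authorship ..11....22.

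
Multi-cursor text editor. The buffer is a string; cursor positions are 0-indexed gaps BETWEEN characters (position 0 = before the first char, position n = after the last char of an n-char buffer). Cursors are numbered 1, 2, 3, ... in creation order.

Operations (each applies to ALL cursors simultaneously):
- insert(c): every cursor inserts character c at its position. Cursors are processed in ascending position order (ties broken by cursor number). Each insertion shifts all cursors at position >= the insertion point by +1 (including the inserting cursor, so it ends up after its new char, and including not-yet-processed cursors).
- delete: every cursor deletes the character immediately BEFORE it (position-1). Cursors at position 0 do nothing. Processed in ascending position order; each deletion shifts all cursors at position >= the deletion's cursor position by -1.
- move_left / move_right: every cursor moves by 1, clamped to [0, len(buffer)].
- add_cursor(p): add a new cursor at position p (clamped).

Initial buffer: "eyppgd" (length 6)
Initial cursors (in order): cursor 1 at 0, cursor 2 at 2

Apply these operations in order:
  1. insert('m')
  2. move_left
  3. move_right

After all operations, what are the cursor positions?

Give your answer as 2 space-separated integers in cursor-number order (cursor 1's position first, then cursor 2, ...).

After op 1 (insert('m')): buffer="meymppgd" (len 8), cursors c1@1 c2@4, authorship 1..2....
After op 2 (move_left): buffer="meymppgd" (len 8), cursors c1@0 c2@3, authorship 1..2....
After op 3 (move_right): buffer="meymppgd" (len 8), cursors c1@1 c2@4, authorship 1..2....

Answer: 1 4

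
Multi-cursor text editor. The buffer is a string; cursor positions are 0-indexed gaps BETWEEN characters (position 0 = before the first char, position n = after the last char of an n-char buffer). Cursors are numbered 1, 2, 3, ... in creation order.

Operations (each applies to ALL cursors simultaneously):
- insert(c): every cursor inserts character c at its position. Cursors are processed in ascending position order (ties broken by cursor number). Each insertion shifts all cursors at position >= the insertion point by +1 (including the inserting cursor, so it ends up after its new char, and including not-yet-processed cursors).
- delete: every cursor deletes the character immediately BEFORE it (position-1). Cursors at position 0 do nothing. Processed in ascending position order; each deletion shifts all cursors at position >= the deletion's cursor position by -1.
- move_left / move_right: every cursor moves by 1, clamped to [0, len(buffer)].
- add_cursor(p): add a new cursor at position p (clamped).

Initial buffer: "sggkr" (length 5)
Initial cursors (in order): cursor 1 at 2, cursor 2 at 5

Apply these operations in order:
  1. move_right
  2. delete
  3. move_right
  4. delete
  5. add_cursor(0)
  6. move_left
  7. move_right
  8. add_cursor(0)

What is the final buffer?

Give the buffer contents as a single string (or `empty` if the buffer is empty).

Answer: s

Derivation:
After op 1 (move_right): buffer="sggkr" (len 5), cursors c1@3 c2@5, authorship .....
After op 2 (delete): buffer="sgk" (len 3), cursors c1@2 c2@3, authorship ...
After op 3 (move_right): buffer="sgk" (len 3), cursors c1@3 c2@3, authorship ...
After op 4 (delete): buffer="s" (len 1), cursors c1@1 c2@1, authorship .
After op 5 (add_cursor(0)): buffer="s" (len 1), cursors c3@0 c1@1 c2@1, authorship .
After op 6 (move_left): buffer="s" (len 1), cursors c1@0 c2@0 c3@0, authorship .
After op 7 (move_right): buffer="s" (len 1), cursors c1@1 c2@1 c3@1, authorship .
After op 8 (add_cursor(0)): buffer="s" (len 1), cursors c4@0 c1@1 c2@1 c3@1, authorship .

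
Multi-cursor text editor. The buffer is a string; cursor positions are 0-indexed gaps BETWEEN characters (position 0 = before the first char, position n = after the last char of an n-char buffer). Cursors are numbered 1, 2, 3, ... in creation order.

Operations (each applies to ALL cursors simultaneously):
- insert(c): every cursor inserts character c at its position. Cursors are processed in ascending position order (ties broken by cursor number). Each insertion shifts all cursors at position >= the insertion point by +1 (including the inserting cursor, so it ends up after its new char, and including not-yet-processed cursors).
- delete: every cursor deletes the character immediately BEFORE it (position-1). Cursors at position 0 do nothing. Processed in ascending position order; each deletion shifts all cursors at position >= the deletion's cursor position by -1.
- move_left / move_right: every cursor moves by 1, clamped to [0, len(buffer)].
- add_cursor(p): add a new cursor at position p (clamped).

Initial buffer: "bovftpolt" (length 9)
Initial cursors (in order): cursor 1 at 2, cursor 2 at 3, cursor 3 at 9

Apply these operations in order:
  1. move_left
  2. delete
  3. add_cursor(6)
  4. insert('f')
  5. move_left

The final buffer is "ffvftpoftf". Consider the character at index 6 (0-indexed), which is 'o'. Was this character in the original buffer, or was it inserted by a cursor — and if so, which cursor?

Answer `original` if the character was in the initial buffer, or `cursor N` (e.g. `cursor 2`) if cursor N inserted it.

Answer: original

Derivation:
After op 1 (move_left): buffer="bovftpolt" (len 9), cursors c1@1 c2@2 c3@8, authorship .........
After op 2 (delete): buffer="vftpot" (len 6), cursors c1@0 c2@0 c3@5, authorship ......
After op 3 (add_cursor(6)): buffer="vftpot" (len 6), cursors c1@0 c2@0 c3@5 c4@6, authorship ......
After op 4 (insert('f')): buffer="ffvftpoftf" (len 10), cursors c1@2 c2@2 c3@8 c4@10, authorship 12.....3.4
After op 5 (move_left): buffer="ffvftpoftf" (len 10), cursors c1@1 c2@1 c3@7 c4@9, authorship 12.....3.4
Authorship (.=original, N=cursor N): 1 2 . . . . . 3 . 4
Index 6: author = original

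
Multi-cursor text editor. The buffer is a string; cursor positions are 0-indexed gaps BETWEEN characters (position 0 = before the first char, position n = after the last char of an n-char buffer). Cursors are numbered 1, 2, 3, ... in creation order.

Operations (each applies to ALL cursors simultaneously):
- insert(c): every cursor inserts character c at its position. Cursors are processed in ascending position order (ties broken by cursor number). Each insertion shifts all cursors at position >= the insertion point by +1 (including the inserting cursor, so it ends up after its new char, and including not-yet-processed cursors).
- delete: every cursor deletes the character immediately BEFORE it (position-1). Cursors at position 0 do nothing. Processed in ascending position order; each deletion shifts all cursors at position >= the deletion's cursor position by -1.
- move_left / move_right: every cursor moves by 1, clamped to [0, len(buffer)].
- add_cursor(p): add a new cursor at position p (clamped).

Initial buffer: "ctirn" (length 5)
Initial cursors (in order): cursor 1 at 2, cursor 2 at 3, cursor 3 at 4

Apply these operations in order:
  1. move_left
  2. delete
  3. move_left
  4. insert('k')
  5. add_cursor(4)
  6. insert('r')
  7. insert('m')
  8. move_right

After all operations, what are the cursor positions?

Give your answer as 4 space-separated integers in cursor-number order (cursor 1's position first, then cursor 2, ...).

After op 1 (move_left): buffer="ctirn" (len 5), cursors c1@1 c2@2 c3@3, authorship .....
After op 2 (delete): buffer="rn" (len 2), cursors c1@0 c2@0 c3@0, authorship ..
After op 3 (move_left): buffer="rn" (len 2), cursors c1@0 c2@0 c3@0, authorship ..
After op 4 (insert('k')): buffer="kkkrn" (len 5), cursors c1@3 c2@3 c3@3, authorship 123..
After op 5 (add_cursor(4)): buffer="kkkrn" (len 5), cursors c1@3 c2@3 c3@3 c4@4, authorship 123..
After op 6 (insert('r')): buffer="kkkrrrrrn" (len 9), cursors c1@6 c2@6 c3@6 c4@8, authorship 123123.4.
After op 7 (insert('m')): buffer="kkkrrrmmmrrmn" (len 13), cursors c1@9 c2@9 c3@9 c4@12, authorship 123123123.44.
After op 8 (move_right): buffer="kkkrrrmmmrrmn" (len 13), cursors c1@10 c2@10 c3@10 c4@13, authorship 123123123.44.

Answer: 10 10 10 13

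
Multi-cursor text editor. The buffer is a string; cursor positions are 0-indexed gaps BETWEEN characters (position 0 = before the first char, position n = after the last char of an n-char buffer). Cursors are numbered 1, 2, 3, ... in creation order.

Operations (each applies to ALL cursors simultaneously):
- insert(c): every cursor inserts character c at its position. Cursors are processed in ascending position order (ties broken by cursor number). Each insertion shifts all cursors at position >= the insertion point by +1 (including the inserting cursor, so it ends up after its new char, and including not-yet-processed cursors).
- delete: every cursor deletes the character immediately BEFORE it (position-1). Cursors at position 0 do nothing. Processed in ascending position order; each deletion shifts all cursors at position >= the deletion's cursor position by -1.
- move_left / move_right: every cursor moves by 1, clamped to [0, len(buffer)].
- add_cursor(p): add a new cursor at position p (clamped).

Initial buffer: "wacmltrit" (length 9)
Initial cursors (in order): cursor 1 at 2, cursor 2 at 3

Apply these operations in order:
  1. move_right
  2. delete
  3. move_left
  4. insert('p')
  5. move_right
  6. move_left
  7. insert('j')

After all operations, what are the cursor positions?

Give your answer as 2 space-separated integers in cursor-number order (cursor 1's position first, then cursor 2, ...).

After op 1 (move_right): buffer="wacmltrit" (len 9), cursors c1@3 c2@4, authorship .........
After op 2 (delete): buffer="waltrit" (len 7), cursors c1@2 c2@2, authorship .......
After op 3 (move_left): buffer="waltrit" (len 7), cursors c1@1 c2@1, authorship .......
After op 4 (insert('p')): buffer="wppaltrit" (len 9), cursors c1@3 c2@3, authorship .12......
After op 5 (move_right): buffer="wppaltrit" (len 9), cursors c1@4 c2@4, authorship .12......
After op 6 (move_left): buffer="wppaltrit" (len 9), cursors c1@3 c2@3, authorship .12......
After op 7 (insert('j')): buffer="wppjjaltrit" (len 11), cursors c1@5 c2@5, authorship .1212......

Answer: 5 5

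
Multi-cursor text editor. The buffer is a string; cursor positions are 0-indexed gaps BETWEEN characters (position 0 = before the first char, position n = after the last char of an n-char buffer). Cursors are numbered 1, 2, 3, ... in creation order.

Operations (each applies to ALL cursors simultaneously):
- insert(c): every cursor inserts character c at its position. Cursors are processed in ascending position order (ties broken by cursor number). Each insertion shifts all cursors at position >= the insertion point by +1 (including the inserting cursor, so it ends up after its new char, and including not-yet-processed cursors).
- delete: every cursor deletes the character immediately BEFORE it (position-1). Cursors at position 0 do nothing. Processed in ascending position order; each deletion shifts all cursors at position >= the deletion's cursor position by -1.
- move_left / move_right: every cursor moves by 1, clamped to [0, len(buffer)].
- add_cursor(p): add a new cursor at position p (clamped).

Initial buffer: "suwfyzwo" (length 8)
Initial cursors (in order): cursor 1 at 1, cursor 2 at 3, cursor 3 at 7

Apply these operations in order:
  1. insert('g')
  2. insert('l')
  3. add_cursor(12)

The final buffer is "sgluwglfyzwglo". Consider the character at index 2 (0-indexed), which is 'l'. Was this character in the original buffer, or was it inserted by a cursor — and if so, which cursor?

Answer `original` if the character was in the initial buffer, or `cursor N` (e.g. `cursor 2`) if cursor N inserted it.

After op 1 (insert('g')): buffer="sguwgfyzwgo" (len 11), cursors c1@2 c2@5 c3@10, authorship .1..2....3.
After op 2 (insert('l')): buffer="sgluwglfyzwglo" (len 14), cursors c1@3 c2@7 c3@13, authorship .11..22....33.
After op 3 (add_cursor(12)): buffer="sgluwglfyzwglo" (len 14), cursors c1@3 c2@7 c4@12 c3@13, authorship .11..22....33.
Authorship (.=original, N=cursor N): . 1 1 . . 2 2 . . . . 3 3 .
Index 2: author = 1

Answer: cursor 1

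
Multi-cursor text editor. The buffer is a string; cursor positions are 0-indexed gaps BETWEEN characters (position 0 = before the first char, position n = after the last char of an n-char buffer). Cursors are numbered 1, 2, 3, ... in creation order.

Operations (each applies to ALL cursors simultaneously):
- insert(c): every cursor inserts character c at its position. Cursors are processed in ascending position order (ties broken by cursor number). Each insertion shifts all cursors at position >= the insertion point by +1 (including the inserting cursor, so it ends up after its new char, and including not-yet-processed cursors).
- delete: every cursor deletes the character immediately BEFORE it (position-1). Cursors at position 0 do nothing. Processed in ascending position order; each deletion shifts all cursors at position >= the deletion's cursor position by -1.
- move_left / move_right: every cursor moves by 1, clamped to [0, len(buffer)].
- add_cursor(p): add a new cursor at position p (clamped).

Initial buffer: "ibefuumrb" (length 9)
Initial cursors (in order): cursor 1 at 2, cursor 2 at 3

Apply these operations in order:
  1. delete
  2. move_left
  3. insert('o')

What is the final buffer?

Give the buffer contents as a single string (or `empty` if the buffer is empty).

After op 1 (delete): buffer="ifuumrb" (len 7), cursors c1@1 c2@1, authorship .......
After op 2 (move_left): buffer="ifuumrb" (len 7), cursors c1@0 c2@0, authorship .......
After op 3 (insert('o')): buffer="ooifuumrb" (len 9), cursors c1@2 c2@2, authorship 12.......

Answer: ooifuumrb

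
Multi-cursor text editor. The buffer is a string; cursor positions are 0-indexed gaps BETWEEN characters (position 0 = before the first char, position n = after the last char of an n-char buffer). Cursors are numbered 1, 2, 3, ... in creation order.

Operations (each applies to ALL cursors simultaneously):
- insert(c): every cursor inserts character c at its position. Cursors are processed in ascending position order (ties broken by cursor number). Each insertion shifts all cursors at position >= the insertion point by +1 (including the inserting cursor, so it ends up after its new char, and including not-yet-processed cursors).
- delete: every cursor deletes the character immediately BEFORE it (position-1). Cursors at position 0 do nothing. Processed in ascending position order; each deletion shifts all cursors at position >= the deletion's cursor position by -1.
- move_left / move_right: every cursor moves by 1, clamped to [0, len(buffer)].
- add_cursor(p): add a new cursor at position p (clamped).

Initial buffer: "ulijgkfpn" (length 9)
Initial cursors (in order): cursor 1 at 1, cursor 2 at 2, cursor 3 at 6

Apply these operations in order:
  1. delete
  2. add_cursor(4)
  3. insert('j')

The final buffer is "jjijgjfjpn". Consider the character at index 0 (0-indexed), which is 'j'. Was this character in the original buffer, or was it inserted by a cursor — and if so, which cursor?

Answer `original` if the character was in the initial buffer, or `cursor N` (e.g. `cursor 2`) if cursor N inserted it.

After op 1 (delete): buffer="ijgfpn" (len 6), cursors c1@0 c2@0 c3@3, authorship ......
After op 2 (add_cursor(4)): buffer="ijgfpn" (len 6), cursors c1@0 c2@0 c3@3 c4@4, authorship ......
After op 3 (insert('j')): buffer="jjijgjfjpn" (len 10), cursors c1@2 c2@2 c3@6 c4@8, authorship 12...3.4..
Authorship (.=original, N=cursor N): 1 2 . . . 3 . 4 . .
Index 0: author = 1

Answer: cursor 1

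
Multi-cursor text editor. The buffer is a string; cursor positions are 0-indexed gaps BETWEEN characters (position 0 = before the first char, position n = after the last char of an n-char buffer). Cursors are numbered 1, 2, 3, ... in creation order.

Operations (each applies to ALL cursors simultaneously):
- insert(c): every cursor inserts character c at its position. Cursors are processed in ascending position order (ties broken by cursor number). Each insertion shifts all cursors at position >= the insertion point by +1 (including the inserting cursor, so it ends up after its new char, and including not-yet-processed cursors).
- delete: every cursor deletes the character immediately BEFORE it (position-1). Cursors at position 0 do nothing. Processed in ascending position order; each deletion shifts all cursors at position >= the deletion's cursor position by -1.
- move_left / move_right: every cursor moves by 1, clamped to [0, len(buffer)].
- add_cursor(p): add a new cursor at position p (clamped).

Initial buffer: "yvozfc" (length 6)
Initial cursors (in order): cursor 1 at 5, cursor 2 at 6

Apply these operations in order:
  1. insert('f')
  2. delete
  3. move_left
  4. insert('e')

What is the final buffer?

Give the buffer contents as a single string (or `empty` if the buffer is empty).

After op 1 (insert('f')): buffer="yvozffcf" (len 8), cursors c1@6 c2@8, authorship .....1.2
After op 2 (delete): buffer="yvozfc" (len 6), cursors c1@5 c2@6, authorship ......
After op 3 (move_left): buffer="yvozfc" (len 6), cursors c1@4 c2@5, authorship ......
After op 4 (insert('e')): buffer="yvozefec" (len 8), cursors c1@5 c2@7, authorship ....1.2.

Answer: yvozefec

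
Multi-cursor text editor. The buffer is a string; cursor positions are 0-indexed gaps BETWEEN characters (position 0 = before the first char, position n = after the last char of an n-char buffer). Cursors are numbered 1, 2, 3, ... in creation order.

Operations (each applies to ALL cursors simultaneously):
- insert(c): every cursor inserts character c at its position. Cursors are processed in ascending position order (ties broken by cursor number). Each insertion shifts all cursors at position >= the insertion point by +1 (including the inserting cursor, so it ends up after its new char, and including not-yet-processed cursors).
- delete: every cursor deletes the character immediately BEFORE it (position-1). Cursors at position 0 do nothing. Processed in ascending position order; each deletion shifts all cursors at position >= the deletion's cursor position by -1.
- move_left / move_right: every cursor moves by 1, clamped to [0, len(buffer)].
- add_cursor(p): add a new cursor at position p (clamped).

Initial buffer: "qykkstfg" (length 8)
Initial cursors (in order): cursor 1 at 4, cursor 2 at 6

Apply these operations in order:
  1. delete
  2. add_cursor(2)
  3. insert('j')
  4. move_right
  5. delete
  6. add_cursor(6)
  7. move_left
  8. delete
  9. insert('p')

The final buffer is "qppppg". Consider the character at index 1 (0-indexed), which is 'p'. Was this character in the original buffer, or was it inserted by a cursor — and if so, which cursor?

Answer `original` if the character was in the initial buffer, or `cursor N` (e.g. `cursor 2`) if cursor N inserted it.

Answer: cursor 1

Derivation:
After op 1 (delete): buffer="qyksfg" (len 6), cursors c1@3 c2@4, authorship ......
After op 2 (add_cursor(2)): buffer="qyksfg" (len 6), cursors c3@2 c1@3 c2@4, authorship ......
After op 3 (insert('j')): buffer="qyjkjsjfg" (len 9), cursors c3@3 c1@5 c2@7, authorship ..3.1.2..
After op 4 (move_right): buffer="qyjkjsjfg" (len 9), cursors c3@4 c1@6 c2@8, authorship ..3.1.2..
After op 5 (delete): buffer="qyjjjg" (len 6), cursors c3@3 c1@4 c2@5, authorship ..312.
After op 6 (add_cursor(6)): buffer="qyjjjg" (len 6), cursors c3@3 c1@4 c2@5 c4@6, authorship ..312.
After op 7 (move_left): buffer="qyjjjg" (len 6), cursors c3@2 c1@3 c2@4 c4@5, authorship ..312.
After op 8 (delete): buffer="qg" (len 2), cursors c1@1 c2@1 c3@1 c4@1, authorship ..
After op 9 (insert('p')): buffer="qppppg" (len 6), cursors c1@5 c2@5 c3@5 c4@5, authorship .1234.
Authorship (.=original, N=cursor N): . 1 2 3 4 .
Index 1: author = 1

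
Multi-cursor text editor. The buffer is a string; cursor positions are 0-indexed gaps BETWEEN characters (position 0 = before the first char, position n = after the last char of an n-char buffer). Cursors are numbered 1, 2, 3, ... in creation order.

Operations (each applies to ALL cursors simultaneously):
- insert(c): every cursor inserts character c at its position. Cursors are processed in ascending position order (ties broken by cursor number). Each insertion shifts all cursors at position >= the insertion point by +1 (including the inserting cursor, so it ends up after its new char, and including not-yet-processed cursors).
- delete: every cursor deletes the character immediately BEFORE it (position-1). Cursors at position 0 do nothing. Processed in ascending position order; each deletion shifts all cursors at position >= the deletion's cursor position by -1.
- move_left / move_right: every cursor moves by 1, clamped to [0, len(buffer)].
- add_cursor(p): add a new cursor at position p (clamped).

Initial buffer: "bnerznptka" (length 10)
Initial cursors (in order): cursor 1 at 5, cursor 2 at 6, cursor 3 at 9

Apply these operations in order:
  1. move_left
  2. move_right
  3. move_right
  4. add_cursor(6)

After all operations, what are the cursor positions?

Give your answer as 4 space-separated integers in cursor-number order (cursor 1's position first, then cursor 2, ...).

Answer: 6 7 10 6

Derivation:
After op 1 (move_left): buffer="bnerznptka" (len 10), cursors c1@4 c2@5 c3@8, authorship ..........
After op 2 (move_right): buffer="bnerznptka" (len 10), cursors c1@5 c2@6 c3@9, authorship ..........
After op 3 (move_right): buffer="bnerznptka" (len 10), cursors c1@6 c2@7 c3@10, authorship ..........
After op 4 (add_cursor(6)): buffer="bnerznptka" (len 10), cursors c1@6 c4@6 c2@7 c3@10, authorship ..........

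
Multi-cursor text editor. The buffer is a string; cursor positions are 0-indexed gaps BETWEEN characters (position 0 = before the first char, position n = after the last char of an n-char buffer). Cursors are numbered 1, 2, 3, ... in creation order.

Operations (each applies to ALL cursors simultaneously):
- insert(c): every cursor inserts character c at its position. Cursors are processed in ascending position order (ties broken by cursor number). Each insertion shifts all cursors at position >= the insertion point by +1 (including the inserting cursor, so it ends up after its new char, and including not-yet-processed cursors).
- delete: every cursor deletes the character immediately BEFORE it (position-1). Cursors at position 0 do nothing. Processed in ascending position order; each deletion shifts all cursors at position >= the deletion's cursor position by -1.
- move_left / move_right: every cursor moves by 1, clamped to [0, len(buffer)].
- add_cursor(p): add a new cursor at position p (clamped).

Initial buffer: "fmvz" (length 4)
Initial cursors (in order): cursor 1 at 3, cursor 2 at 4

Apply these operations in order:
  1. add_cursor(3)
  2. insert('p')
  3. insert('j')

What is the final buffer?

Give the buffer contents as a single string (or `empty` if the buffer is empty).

Answer: fmvppjjzpj

Derivation:
After op 1 (add_cursor(3)): buffer="fmvz" (len 4), cursors c1@3 c3@3 c2@4, authorship ....
After op 2 (insert('p')): buffer="fmvppzp" (len 7), cursors c1@5 c3@5 c2@7, authorship ...13.2
After op 3 (insert('j')): buffer="fmvppjjzpj" (len 10), cursors c1@7 c3@7 c2@10, authorship ...1313.22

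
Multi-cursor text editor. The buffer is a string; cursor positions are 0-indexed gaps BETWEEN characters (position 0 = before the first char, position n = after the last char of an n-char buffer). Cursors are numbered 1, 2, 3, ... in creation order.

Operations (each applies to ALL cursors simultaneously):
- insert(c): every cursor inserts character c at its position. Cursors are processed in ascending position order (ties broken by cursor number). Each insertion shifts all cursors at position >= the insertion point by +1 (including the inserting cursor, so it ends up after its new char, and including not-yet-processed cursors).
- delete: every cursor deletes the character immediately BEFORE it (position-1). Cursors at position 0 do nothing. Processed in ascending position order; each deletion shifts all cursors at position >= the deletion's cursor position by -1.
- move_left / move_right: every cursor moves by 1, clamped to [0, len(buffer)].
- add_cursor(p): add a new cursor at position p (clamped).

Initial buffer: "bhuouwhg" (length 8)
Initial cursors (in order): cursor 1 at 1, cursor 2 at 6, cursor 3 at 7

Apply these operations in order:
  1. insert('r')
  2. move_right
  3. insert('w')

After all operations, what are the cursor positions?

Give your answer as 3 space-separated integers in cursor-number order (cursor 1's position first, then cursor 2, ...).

After op 1 (insert('r')): buffer="brhuouwrhrg" (len 11), cursors c1@2 c2@8 c3@10, authorship .1.....2.3.
After op 2 (move_right): buffer="brhuouwrhrg" (len 11), cursors c1@3 c2@9 c3@11, authorship .1.....2.3.
After op 3 (insert('w')): buffer="brhwuouwrhwrgw" (len 14), cursors c1@4 c2@11 c3@14, authorship .1.1....2.23.3

Answer: 4 11 14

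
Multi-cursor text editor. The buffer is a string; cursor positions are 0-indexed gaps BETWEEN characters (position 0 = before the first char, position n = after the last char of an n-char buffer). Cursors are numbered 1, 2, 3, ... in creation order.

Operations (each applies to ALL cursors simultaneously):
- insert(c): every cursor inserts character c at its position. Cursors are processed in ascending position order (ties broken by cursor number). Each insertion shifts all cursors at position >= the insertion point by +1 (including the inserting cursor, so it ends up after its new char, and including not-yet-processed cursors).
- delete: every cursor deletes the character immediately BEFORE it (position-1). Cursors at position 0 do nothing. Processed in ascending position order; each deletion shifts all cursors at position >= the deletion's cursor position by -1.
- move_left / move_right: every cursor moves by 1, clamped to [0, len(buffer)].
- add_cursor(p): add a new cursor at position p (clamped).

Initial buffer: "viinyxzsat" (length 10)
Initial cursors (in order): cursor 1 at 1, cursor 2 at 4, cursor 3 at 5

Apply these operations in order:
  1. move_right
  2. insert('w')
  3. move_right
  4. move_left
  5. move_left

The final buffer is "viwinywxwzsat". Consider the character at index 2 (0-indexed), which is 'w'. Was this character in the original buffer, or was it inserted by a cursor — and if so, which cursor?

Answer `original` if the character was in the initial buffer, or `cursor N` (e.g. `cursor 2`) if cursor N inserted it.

Answer: cursor 1

Derivation:
After op 1 (move_right): buffer="viinyxzsat" (len 10), cursors c1@2 c2@5 c3@6, authorship ..........
After op 2 (insert('w')): buffer="viwinywxwzsat" (len 13), cursors c1@3 c2@7 c3@9, authorship ..1...2.3....
After op 3 (move_right): buffer="viwinywxwzsat" (len 13), cursors c1@4 c2@8 c3@10, authorship ..1...2.3....
After op 4 (move_left): buffer="viwinywxwzsat" (len 13), cursors c1@3 c2@7 c3@9, authorship ..1...2.3....
After op 5 (move_left): buffer="viwinywxwzsat" (len 13), cursors c1@2 c2@6 c3@8, authorship ..1...2.3....
Authorship (.=original, N=cursor N): . . 1 . . . 2 . 3 . . . .
Index 2: author = 1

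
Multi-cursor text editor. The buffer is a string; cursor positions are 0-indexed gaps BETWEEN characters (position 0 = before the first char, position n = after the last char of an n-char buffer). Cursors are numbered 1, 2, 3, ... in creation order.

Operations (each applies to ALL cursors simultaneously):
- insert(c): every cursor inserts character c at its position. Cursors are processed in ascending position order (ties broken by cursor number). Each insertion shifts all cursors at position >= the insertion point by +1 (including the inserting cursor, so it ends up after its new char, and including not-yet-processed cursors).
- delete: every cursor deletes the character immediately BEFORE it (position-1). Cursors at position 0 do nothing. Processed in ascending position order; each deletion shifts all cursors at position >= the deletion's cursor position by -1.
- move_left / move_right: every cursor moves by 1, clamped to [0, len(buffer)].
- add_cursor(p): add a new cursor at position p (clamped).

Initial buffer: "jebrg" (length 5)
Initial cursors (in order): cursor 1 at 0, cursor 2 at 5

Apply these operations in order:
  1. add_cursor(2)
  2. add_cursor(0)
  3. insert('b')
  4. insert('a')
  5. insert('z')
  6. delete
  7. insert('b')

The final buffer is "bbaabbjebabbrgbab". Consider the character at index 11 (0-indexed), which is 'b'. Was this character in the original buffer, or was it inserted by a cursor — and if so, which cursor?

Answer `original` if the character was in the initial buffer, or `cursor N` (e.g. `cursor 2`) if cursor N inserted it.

After op 1 (add_cursor(2)): buffer="jebrg" (len 5), cursors c1@0 c3@2 c2@5, authorship .....
After op 2 (add_cursor(0)): buffer="jebrg" (len 5), cursors c1@0 c4@0 c3@2 c2@5, authorship .....
After op 3 (insert('b')): buffer="bbjebbrgb" (len 9), cursors c1@2 c4@2 c3@5 c2@9, authorship 14..3...2
After op 4 (insert('a')): buffer="bbaajebabrgba" (len 13), cursors c1@4 c4@4 c3@8 c2@13, authorship 1414..33...22
After op 5 (insert('z')): buffer="bbaazzjebazbrgbaz" (len 17), cursors c1@6 c4@6 c3@11 c2@17, authorship 141414..333...222
After op 6 (delete): buffer="bbaajebabrgba" (len 13), cursors c1@4 c4@4 c3@8 c2@13, authorship 1414..33...22
After op 7 (insert('b')): buffer="bbaabbjebabbrgbab" (len 17), cursors c1@6 c4@6 c3@11 c2@17, authorship 141414..333...222
Authorship (.=original, N=cursor N): 1 4 1 4 1 4 . . 3 3 3 . . . 2 2 2
Index 11: author = original

Answer: original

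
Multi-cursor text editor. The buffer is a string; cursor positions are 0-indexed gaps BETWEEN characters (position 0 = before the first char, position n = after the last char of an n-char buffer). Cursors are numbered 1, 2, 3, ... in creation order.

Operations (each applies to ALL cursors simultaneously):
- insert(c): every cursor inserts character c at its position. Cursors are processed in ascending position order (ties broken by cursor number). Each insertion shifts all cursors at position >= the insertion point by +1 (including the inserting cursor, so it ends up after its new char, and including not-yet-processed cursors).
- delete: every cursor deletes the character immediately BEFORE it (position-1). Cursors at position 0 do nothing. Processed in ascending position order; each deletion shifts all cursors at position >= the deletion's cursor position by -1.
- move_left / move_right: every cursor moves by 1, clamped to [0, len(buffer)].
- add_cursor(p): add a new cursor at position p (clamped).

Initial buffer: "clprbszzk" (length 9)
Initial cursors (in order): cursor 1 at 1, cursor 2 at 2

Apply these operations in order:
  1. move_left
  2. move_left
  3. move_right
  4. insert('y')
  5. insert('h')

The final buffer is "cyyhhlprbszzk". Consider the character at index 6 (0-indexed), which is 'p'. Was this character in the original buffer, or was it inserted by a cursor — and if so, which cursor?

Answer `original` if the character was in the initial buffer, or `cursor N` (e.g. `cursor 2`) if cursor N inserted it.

Answer: original

Derivation:
After op 1 (move_left): buffer="clprbszzk" (len 9), cursors c1@0 c2@1, authorship .........
After op 2 (move_left): buffer="clprbszzk" (len 9), cursors c1@0 c2@0, authorship .........
After op 3 (move_right): buffer="clprbszzk" (len 9), cursors c1@1 c2@1, authorship .........
After op 4 (insert('y')): buffer="cyylprbszzk" (len 11), cursors c1@3 c2@3, authorship .12........
After op 5 (insert('h')): buffer="cyyhhlprbszzk" (len 13), cursors c1@5 c2@5, authorship .1212........
Authorship (.=original, N=cursor N): . 1 2 1 2 . . . . . . . .
Index 6: author = original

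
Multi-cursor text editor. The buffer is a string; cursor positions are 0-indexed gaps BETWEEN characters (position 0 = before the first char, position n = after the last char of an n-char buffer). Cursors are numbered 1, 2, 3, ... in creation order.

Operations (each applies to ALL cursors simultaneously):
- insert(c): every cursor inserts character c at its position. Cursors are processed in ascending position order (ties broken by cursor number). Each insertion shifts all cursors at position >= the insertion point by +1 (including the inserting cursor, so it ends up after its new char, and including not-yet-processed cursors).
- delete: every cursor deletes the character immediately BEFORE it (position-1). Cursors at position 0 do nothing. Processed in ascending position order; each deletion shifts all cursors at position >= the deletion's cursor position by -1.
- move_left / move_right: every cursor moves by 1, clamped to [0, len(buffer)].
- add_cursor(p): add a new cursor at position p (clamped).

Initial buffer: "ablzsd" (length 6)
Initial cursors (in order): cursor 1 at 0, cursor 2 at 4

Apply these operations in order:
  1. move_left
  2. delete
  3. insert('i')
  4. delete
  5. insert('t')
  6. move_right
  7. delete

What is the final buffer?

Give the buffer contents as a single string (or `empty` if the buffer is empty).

After op 1 (move_left): buffer="ablzsd" (len 6), cursors c1@0 c2@3, authorship ......
After op 2 (delete): buffer="abzsd" (len 5), cursors c1@0 c2@2, authorship .....
After op 3 (insert('i')): buffer="iabizsd" (len 7), cursors c1@1 c2@4, authorship 1..2...
After op 4 (delete): buffer="abzsd" (len 5), cursors c1@0 c2@2, authorship .....
After op 5 (insert('t')): buffer="tabtzsd" (len 7), cursors c1@1 c2@4, authorship 1..2...
After op 6 (move_right): buffer="tabtzsd" (len 7), cursors c1@2 c2@5, authorship 1..2...
After op 7 (delete): buffer="tbtsd" (len 5), cursors c1@1 c2@3, authorship 1.2..

Answer: tbtsd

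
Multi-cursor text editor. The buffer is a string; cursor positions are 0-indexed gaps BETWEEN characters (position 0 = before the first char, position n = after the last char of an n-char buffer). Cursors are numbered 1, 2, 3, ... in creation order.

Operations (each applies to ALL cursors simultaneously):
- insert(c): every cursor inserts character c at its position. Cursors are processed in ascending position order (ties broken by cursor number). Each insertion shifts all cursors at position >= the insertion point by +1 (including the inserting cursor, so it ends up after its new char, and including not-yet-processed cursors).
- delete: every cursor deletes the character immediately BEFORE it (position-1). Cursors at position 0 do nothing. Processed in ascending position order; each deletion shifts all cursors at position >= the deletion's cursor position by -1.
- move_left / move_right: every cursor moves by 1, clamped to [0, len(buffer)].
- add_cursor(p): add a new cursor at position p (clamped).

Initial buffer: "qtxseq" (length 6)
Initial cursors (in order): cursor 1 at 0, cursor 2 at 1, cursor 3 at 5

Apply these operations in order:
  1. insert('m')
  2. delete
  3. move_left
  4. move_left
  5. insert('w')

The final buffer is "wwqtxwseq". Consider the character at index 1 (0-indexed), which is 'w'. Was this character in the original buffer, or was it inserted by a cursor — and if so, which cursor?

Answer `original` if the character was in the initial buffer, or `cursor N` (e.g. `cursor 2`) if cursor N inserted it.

After op 1 (insert('m')): buffer="mqmtxsemq" (len 9), cursors c1@1 c2@3 c3@8, authorship 1.2....3.
After op 2 (delete): buffer="qtxseq" (len 6), cursors c1@0 c2@1 c3@5, authorship ......
After op 3 (move_left): buffer="qtxseq" (len 6), cursors c1@0 c2@0 c3@4, authorship ......
After op 4 (move_left): buffer="qtxseq" (len 6), cursors c1@0 c2@0 c3@3, authorship ......
After op 5 (insert('w')): buffer="wwqtxwseq" (len 9), cursors c1@2 c2@2 c3@6, authorship 12...3...
Authorship (.=original, N=cursor N): 1 2 . . . 3 . . .
Index 1: author = 2

Answer: cursor 2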